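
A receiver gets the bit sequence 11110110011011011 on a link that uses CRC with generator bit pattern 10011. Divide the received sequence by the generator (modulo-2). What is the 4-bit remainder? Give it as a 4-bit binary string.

Modulo-2 division of 11110110011011011 by 10011:
  pos 0: 11110 XOR 10011 = 01101
  pos 1: 11011 XOR 10011 = 01000
  pos 2: 10001 XOR 10011 = 00010
  pos 5: 10001 XOR 10011 = 00010
  pos 8: 10101 XOR 10011 = 00110
  pos 10: 11010 XOR 10011 = 01001
  pos 11: 10011 XOR 10011 = 00000
Remainder = 0001 (nonzero — an error is detected).

0001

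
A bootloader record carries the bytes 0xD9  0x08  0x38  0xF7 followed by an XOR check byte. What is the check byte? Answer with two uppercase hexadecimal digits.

XOR the bytes together:
  start with 0xD9
  0xD9 ⊕ 0x08 = 0xD1
  0xD1 ⊕ 0x38 = 0xE9
  0xE9 ⊕ 0xF7 = 0x1E

1E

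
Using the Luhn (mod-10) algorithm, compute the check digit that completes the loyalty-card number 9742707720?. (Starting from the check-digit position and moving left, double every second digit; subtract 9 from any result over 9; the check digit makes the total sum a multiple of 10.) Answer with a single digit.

Partial digits right→left: 0 2 7 7 0 7 2 4 7 9
Double every second digit counting from the check-digit position (so the 1st, 3rd, 5th, ... of the partial from the right).
  doubled (with −9 where >9): 0 5 0 4 5 → sum 14
  kept as-is: 2 7 7 4 9 → sum 29
Total = 14 + 29 = 43.
Check digit = (10 − (43 mod 10)) mod 10 = 7.

7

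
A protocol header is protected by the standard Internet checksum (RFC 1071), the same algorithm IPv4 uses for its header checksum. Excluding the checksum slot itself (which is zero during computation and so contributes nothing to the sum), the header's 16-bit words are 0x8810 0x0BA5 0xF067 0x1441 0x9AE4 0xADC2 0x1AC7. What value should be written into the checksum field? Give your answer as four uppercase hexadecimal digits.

0433

One's-complement addition (fold any carry out of bit 15 back into bit 0):
  0x8810 + 0x0BA5 = 0x093B5
  0x93B5 + 0xF067 = 0x1841C → wrap carry → 0x841D
  0x841D + 0x1441 = 0x0985E
  0x985E + 0x9AE4 = 0x13342 → wrap carry → 0x3343
  0x3343 + 0xADC2 = 0x0E105
  0xE105 + 0x1AC7 = 0x0FBCC
One's-complement sum = 0xFBCC.
Checksum = ~0xFBCC & 0xFFFF = 0x0433.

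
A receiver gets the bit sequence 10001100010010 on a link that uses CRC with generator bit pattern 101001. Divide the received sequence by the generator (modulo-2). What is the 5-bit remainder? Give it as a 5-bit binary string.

Modulo-2 division of 10001100010010 by 101001:
  pos 0: 100011 XOR 101001 = 001010
  pos 2: 101000 XOR 101001 = 000001
  pos 7: 101001 XOR 101001 = 000000
Remainder = 00000 (zero — the frame passes the CRC check).

00000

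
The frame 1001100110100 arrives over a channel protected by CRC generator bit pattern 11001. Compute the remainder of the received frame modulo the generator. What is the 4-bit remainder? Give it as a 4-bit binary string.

1110

Modulo-2 division of 1001100110100 by 11001:
  pos 0: 10011 XOR 11001 = 01010
  pos 1: 10100 XOR 11001 = 01101
  pos 2: 11010 XOR 11001 = 00011
  pos 5: 11110 XOR 11001 = 00111
  pos 7: 11110 XOR 11001 = 00111
Remainder = 1110 (nonzero — an error is detected).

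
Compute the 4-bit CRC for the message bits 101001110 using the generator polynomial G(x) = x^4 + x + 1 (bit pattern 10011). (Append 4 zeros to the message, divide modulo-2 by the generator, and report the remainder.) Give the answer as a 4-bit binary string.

Append 4 zeros: 1010011100000. Divide by 10011 (XOR where the leading bit is 1):
  pos 0: 10100 XOR 10011 = 00111
  pos 2: 11111 XOR 10011 = 01100
  pos 3: 11001 XOR 10011 = 01010
  pos 4: 10100 XOR 10011 = 00111
  pos 6: 11100 XOR 10011 = 01111
  pos 7: 11110 XOR 10011 = 01101
  pos 8: 11010 XOR 10011 = 01001
Remainder (last 4 bits) = 1001. This is the CRC / FCS.

1001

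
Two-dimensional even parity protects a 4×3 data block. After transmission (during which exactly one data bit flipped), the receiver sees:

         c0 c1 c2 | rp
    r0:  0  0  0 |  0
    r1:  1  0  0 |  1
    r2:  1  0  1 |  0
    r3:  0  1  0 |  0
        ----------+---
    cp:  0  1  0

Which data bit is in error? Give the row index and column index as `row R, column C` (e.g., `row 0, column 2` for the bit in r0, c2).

Recompute each row's even parity and compare to rp:
  r0: data parity 0, sent rp 0 → ok
  r1: data parity 1, sent rp 1 → ok
  r2: data parity 0, sent rp 0 → ok
  r3: data parity 1, sent rp 0 → mismatch
Recompute each column's even parity and compare to cp:
  c0: data parity 0, sent cp 0 → ok
  c1: data parity 1, sent cp 1 → ok
  c2: data parity 1, sent cp 0 → mismatch
Exactly one row (r3) and one column (c2) fail → the flipped bit is at their intersection.

row 3, column 2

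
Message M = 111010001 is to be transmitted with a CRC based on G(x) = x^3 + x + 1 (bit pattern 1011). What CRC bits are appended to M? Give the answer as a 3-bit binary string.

Append 3 zeros: 111010001000. Divide by 1011 (XOR where the leading bit is 1):
  pos 0: 1110 XOR 1011 = 0101
  pos 1: 1011 XOR 1011 = 0000
  pos 8: 1000 XOR 1011 = 0011
Remainder (last 3 bits) = 011. This is the CRC / FCS.

011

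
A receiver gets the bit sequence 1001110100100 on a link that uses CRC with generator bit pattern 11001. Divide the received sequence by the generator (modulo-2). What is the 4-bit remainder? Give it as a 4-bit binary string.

0000

Modulo-2 division of 1001110100100 by 11001:
  pos 0: 10011 XOR 11001 = 01010
  pos 1: 10101 XOR 11001 = 01100
  pos 2: 11000 XOR 11001 = 00001
  pos 6: 11001 XOR 11001 = 00000
Remainder = 0000 (zero — the frame passes the CRC check).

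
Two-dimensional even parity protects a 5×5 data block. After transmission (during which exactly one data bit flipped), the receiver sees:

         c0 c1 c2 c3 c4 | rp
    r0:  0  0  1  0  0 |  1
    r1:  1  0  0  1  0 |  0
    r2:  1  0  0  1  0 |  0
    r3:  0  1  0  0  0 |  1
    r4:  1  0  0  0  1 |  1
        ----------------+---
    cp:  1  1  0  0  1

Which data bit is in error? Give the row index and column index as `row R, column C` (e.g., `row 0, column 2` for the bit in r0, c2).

row 4, column 2

Recompute each row's even parity and compare to rp:
  r0: data parity 1, sent rp 1 → ok
  r1: data parity 0, sent rp 0 → ok
  r2: data parity 0, sent rp 0 → ok
  r3: data parity 1, sent rp 1 → ok
  r4: data parity 0, sent rp 1 → mismatch
Recompute each column's even parity and compare to cp:
  c0: data parity 1, sent cp 1 → ok
  c1: data parity 1, sent cp 1 → ok
  c2: data parity 1, sent cp 0 → mismatch
  c3: data parity 0, sent cp 0 → ok
  c4: data parity 1, sent cp 1 → ok
Exactly one row (r4) and one column (c2) fail → the flipped bit is at their intersection.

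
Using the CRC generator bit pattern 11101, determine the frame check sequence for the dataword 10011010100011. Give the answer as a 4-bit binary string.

0100

Append 4 zeros: 100110101000110000. Divide by 11101 (XOR where the leading bit is 1):
  pos 0: 10011 XOR 11101 = 01110
  pos 1: 11100 XOR 11101 = 00001
  pos 5: 11010 XOR 11101 = 00111
  pos 7: 11100 XOR 11101 = 00001
  pos 11: 11100 XOR 11101 = 00001
Remainder (last 4 bits) = 0100. This is the CRC / FCS.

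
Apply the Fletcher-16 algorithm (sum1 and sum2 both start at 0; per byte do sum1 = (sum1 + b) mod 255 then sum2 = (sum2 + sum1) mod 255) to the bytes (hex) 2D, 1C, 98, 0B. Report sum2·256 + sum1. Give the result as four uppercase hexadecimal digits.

45EC

Running sums (mod 255):
  after byte 0 (2D): sum1=45, sum2=45
  after byte 1 (1C): sum1=73, sum2=118
  after byte 2 (98): sum1=225, sum2=88
  after byte 3 (0B): sum1=236, sum2=69
Checksum = sum2·256 + sum1 = 69·256 + 236 = 17900 = 0x45EC.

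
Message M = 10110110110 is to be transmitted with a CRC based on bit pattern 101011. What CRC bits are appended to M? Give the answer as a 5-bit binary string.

Append 5 zeros: 1011011011000000. Divide by 101011 (XOR where the leading bit is 1):
  pos 0: 101101 XOR 101011 = 000110
  pos 3: 110101 XOR 101011 = 011110
  pos 4: 111101 XOR 101011 = 010110
  pos 5: 101100 XOR 101011 = 000111
  pos 8: 111000 XOR 101011 = 010011
  pos 9: 100110 XOR 101011 = 001101
Remainder (last 5 bits) = 11010. This is the CRC / FCS.

11010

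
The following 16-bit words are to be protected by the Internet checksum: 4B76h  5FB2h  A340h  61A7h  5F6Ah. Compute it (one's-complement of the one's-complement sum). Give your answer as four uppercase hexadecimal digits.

One's-complement addition (fold any carry out of bit 15 back into bit 0):
  0x4B76 + 0x5FB2 = 0x0AB28
  0xAB28 + 0xA340 = 0x14E68 → wrap carry → 0x4E69
  0x4E69 + 0x61A7 = 0x0B010
  0xB010 + 0x5F6A = 0x10F7A → wrap carry → 0x0F7B
One's-complement sum = 0x0F7B.
Checksum = ~0x0F7B & 0xFFFF = 0xF084.

F084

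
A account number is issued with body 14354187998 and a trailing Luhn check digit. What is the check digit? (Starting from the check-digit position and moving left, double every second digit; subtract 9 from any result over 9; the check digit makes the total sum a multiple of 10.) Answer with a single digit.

Partial digits right→left: 8 9 9 7 8 1 4 5 3 4 1
Double every second digit counting from the check-digit position (so the 1st, 3rd, 5th, ... of the partial from the right).
  doubled (with −9 where >9): 7 9 7 8 6 2 → sum 39
  kept as-is: 9 7 1 5 4 → sum 26
Total = 39 + 26 = 65.
Check digit = (10 − (65 mod 10)) mod 10 = 5.

5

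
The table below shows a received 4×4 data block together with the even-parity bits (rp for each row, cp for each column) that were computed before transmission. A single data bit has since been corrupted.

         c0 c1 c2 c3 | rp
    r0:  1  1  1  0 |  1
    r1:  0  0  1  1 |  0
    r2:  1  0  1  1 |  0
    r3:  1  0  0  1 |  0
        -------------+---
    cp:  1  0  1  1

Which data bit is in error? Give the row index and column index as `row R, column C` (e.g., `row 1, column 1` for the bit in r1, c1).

Recompute each row's even parity and compare to rp:
  r0: data parity 1, sent rp 1 → ok
  r1: data parity 0, sent rp 0 → ok
  r2: data parity 1, sent rp 0 → mismatch
  r3: data parity 0, sent rp 0 → ok
Recompute each column's even parity and compare to cp:
  c0: data parity 1, sent cp 1 → ok
  c1: data parity 1, sent cp 0 → mismatch
  c2: data parity 1, sent cp 1 → ok
  c3: data parity 1, sent cp 1 → ok
Exactly one row (r2) and one column (c1) fail → the flipped bit is at their intersection.

row 2, column 1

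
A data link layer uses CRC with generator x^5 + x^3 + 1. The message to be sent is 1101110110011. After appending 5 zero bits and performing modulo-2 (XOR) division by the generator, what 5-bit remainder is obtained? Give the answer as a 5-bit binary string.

01001

Append 5 zeros: 110111011001100000. Divide by 101001 (XOR where the leading bit is 1):
  pos 0: 110111 XOR 101001 = 011110
  pos 1: 111100 XOR 101001 = 010101
  pos 2: 101011 XOR 101001 = 000010
  pos 6: 101001 XOR 101001 = 000000
  pos 12: 100000 XOR 101001 = 001001
Remainder (last 5 bits) = 01001. This is the CRC / FCS.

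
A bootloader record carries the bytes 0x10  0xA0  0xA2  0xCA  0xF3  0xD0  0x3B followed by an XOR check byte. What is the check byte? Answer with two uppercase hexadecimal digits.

C0

XOR the bytes together:
  start with 0x10
  0x10 ⊕ 0xA0 = 0xB0
  0xB0 ⊕ 0xA2 = 0x12
  0x12 ⊕ 0xCA = 0xD8
  0xD8 ⊕ 0xF3 = 0x2B
  0x2B ⊕ 0xD0 = 0xFB
  0xFB ⊕ 0x3B = 0xC0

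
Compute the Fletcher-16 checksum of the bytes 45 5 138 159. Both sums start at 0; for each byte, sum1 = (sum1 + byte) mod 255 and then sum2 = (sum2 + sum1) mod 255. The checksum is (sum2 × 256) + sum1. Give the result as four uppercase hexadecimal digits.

785C

Running sums (mod 255):
  after byte 0 (45): sum1=45, sum2=45
  after byte 1 (5): sum1=50, sum2=95
  after byte 2 (138): sum1=188, sum2=28
  after byte 3 (159): sum1=92, sum2=120
Checksum = sum2·256 + sum1 = 120·256 + 92 = 30812 = 0x785C.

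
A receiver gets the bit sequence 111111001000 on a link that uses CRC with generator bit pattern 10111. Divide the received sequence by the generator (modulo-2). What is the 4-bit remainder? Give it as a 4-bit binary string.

Modulo-2 division of 111111001000 by 10111:
  pos 0: 11111 XOR 10111 = 01000
  pos 1: 10001 XOR 10111 = 00110
  pos 3: 11000 XOR 10111 = 01111
  pos 4: 11111 XOR 10111 = 01000
  pos 5: 10000 XOR 10111 = 00111
  pos 7: 11100 XOR 10111 = 01011
Remainder = 1011 (nonzero — an error is detected).

1011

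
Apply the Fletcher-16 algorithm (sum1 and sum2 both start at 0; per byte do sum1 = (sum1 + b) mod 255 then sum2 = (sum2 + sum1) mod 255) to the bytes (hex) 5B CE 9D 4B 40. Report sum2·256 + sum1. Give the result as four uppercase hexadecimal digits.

Running sums (mod 255):
  after byte 0 (5B): sum1=91, sum2=91
  after byte 1 (CE): sum1=42, sum2=133
  after byte 2 (9D): sum1=199, sum2=77
  after byte 3 (4B): sum1=19, sum2=96
  after byte 4 (40): sum1=83, sum2=179
Checksum = sum2·256 + sum1 = 179·256 + 83 = 45907 = 0xB353.

B353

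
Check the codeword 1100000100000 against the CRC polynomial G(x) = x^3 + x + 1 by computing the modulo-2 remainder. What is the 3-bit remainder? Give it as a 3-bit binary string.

110

Modulo-2 division of 1100000100000 by 1011:
  pos 0: 1100 XOR 1011 = 0111
  pos 1: 1110 XOR 1011 = 0101
  pos 2: 1010 XOR 1011 = 0001
  pos 5: 1010 XOR 1011 = 0001
  pos 8: 1000 XOR 1011 = 0011
Remainder = 110 (nonzero — an error is detected).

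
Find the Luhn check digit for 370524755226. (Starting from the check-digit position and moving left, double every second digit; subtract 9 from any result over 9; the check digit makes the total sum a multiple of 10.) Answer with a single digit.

9

Partial digits right→left: 6 2 2 5 5 7 4 2 5 0 7 3
Double every second digit counting from the check-digit position (so the 1st, 3rd, 5th, ... of the partial from the right).
  doubled (with −9 where >9): 3 4 1 8 1 5 → sum 22
  kept as-is: 2 5 7 2 0 3 → sum 19
Total = 22 + 19 = 41.
Check digit = (10 − (41 mod 10)) mod 10 = 9.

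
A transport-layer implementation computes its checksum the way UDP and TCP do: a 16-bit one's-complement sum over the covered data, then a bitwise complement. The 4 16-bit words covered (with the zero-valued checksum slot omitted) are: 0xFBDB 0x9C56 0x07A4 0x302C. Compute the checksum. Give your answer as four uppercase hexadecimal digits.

One's-complement addition (fold any carry out of bit 15 back into bit 0):
  0xFBDB + 0x9C56 = 0x19831 → wrap carry → 0x9832
  0x9832 + 0x07A4 = 0x09FD6
  0x9FD6 + 0x302C = 0x0D002
One's-complement sum = 0xD002.
Checksum = ~0xD002 & 0xFFFF = 0x2FFD.

2FFD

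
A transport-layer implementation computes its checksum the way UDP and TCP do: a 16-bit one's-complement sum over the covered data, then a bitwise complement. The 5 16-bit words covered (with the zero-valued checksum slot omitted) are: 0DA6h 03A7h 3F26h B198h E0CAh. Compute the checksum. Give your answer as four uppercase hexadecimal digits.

One's-complement addition (fold any carry out of bit 15 back into bit 0):
  0x0DA6 + 0x03A7 = 0x0114D
  0x114D + 0x3F26 = 0x05073
  0x5073 + 0xB198 = 0x1020B → wrap carry → 0x020C
  0x020C + 0xE0CA = 0x0E2D6
One's-complement sum = 0xE2D6.
Checksum = ~0xE2D6 & 0xFFFF = 0x1D29.

1D29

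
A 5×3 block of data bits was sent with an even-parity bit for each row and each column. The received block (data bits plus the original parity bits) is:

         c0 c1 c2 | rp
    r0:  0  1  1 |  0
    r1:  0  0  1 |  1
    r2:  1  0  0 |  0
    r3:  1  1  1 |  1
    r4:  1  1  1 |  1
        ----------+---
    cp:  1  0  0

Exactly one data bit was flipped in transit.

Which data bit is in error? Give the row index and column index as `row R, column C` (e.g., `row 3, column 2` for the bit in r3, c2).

Recompute each row's even parity and compare to rp:
  r0: data parity 0, sent rp 0 → ok
  r1: data parity 1, sent rp 1 → ok
  r2: data parity 1, sent rp 0 → mismatch
  r3: data parity 1, sent rp 1 → ok
  r4: data parity 1, sent rp 1 → ok
Recompute each column's even parity and compare to cp:
  c0: data parity 1, sent cp 1 → ok
  c1: data parity 1, sent cp 0 → mismatch
  c2: data parity 0, sent cp 0 → ok
Exactly one row (r2) and one column (c1) fail → the flipped bit is at their intersection.

row 2, column 1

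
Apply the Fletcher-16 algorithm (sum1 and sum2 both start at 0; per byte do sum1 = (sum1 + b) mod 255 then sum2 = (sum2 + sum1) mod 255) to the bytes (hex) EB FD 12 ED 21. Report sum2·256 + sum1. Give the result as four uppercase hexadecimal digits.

C60B

Running sums (mod 255):
  after byte 0 (EB): sum1=235, sum2=235
  after byte 1 (FD): sum1=233, sum2=213
  after byte 2 (12): sum1=251, sum2=209
  after byte 3 (ED): sum1=233, sum2=187
  after byte 4 (21): sum1=11, sum2=198
Checksum = sum2·256 + sum1 = 198·256 + 11 = 50699 = 0xC60B.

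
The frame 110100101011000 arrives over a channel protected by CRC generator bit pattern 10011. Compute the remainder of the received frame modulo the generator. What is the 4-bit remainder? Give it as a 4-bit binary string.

1000

Modulo-2 division of 110100101011000 by 10011:
  pos 0: 11010 XOR 10011 = 01001
  pos 1: 10010 XOR 10011 = 00001
  pos 5: 11010 XOR 10011 = 01001
  pos 6: 10011 XOR 10011 = 00000
Remainder = 1000 (nonzero — an error is detected).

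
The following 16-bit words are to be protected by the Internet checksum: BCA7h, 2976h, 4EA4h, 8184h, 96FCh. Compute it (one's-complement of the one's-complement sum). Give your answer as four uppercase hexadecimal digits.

B2BC

One's-complement addition (fold any carry out of bit 15 back into bit 0):
  0xBCA7 + 0x2976 = 0x0E61D
  0xE61D + 0x4EA4 = 0x134C1 → wrap carry → 0x34C2
  0x34C2 + 0x8184 = 0x0B646
  0xB646 + 0x96FC = 0x14D42 → wrap carry → 0x4D43
One's-complement sum = 0x4D43.
Checksum = ~0x4D43 & 0xFFFF = 0xB2BC.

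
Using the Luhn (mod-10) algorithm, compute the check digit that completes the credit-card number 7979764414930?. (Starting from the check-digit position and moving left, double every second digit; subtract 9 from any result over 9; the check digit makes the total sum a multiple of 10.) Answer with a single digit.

1

Partial digits right→left: 0 3 9 4 1 4 4 6 7 9 7 9 7
Double every second digit counting from the check-digit position (so the 1st, 3rd, 5th, ... of the partial from the right).
  doubled (with −9 where >9): 0 9 2 8 5 5 5 → sum 34
  kept as-is: 3 4 4 6 9 9 → sum 35
Total = 34 + 35 = 69.
Check digit = (10 − (69 mod 10)) mod 10 = 1.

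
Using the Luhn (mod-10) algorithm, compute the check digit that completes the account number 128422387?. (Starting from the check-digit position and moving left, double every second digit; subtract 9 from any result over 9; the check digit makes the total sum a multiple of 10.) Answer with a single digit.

0

Partial digits right→left: 7 8 3 2 2 4 8 2 1
Double every second digit counting from the check-digit position (so the 1st, 3rd, 5th, ... of the partial from the right).
  doubled (with −9 where >9): 5 6 4 7 2 → sum 24
  kept as-is: 8 2 4 2 → sum 16
Total = 24 + 16 = 40.
Check digit = (10 − (40 mod 10)) mod 10 = 0.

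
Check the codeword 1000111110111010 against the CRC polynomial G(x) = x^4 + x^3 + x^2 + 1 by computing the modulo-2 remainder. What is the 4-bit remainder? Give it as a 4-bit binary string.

0000

Modulo-2 division of 1000111110111010 by 11101:
  pos 0: 10001 XOR 11101 = 01100
  pos 1: 11001 XOR 11101 = 00100
  pos 3: 10011 XOR 11101 = 01110
  pos 4: 11101 XOR 11101 = 00000
  pos 10: 11101 XOR 11101 = 00000
Remainder = 0000 (zero — the frame passes the CRC check).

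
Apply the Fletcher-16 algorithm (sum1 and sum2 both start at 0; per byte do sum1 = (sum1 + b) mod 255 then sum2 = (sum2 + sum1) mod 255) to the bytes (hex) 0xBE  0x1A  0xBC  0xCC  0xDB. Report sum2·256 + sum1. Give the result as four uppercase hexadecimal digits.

CD3E

Running sums (mod 255):
  after byte 0 (0xBE): sum1=190, sum2=190
  after byte 1 (0x1A): sum1=216, sum2=151
  after byte 2 (0xBC): sum1=149, sum2=45
  after byte 3 (0xCC): sum1=98, sum2=143
  after byte 4 (0xDB): sum1=62, sum2=205
Checksum = sum2·256 + sum1 = 205·256 + 62 = 52542 = 0xCD3E.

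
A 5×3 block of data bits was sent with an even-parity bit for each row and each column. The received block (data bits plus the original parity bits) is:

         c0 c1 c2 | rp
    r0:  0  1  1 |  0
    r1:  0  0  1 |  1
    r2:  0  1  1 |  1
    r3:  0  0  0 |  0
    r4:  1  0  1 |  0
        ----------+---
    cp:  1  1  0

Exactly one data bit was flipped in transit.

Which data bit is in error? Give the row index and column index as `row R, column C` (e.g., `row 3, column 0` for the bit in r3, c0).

Recompute each row's even parity and compare to rp:
  r0: data parity 0, sent rp 0 → ok
  r1: data parity 1, sent rp 1 → ok
  r2: data parity 0, sent rp 1 → mismatch
  r3: data parity 0, sent rp 0 → ok
  r4: data parity 0, sent rp 0 → ok
Recompute each column's even parity and compare to cp:
  c0: data parity 1, sent cp 1 → ok
  c1: data parity 0, sent cp 1 → mismatch
  c2: data parity 0, sent cp 0 → ok
Exactly one row (r2) and one column (c1) fail → the flipped bit is at their intersection.

row 2, column 1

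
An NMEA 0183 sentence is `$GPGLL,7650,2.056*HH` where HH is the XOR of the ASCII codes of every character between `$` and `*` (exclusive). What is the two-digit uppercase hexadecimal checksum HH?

7B

XOR the ASCII codes of the payload characters:
  'G' = 0x47 → acc = 0x47
  'P' = 0x50 → acc = 0x17
  'G' = 0x47 → acc = 0x50
  'L' = 0x4C → acc = 0x1C
  'L' = 0x4C → acc = 0x50
  ',' = 0x2C → acc = 0x7C
  '7' = 0x37 → acc = 0x4B
  '6' = 0x36 → acc = 0x7D
  '5' = 0x35 → acc = 0x48
  '0' = 0x30 → acc = 0x78
  ',' = 0x2C → acc = 0x54
  '2' = 0x32 → acc = 0x66
  '.' = 0x2E → acc = 0x48
  '0' = 0x30 → acc = 0x78
  '5' = 0x35 → acc = 0x4D
  '6' = 0x36 → acc = 0x7B
Checksum = 0x7B.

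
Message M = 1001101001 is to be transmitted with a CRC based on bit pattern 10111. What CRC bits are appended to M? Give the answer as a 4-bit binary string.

0001

Append 4 zeros: 10011010010000. Divide by 10111 (XOR where the leading bit is 1):
  pos 0: 10011 XOR 10111 = 00100
  pos 2: 10001 XOR 10111 = 00110
  pos 4: 11000 XOR 10111 = 01111
  pos 5: 11111 XOR 10111 = 01000
  pos 6: 10000 XOR 10111 = 00111
  pos 8: 11100 XOR 10111 = 01011
  pos 9: 10110 XOR 10111 = 00001
Remainder (last 4 bits) = 0001. This is the CRC / FCS.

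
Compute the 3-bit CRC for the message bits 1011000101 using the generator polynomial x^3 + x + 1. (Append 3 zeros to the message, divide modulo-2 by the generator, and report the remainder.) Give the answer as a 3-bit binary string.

Append 3 zeros: 1011000101000. Divide by 1011 (XOR where the leading bit is 1):
  pos 0: 1011 XOR 1011 = 0000
  pos 7: 1010 XOR 1011 = 0001
Remainder (last 3 bits) = 100. This is the CRC / FCS.

100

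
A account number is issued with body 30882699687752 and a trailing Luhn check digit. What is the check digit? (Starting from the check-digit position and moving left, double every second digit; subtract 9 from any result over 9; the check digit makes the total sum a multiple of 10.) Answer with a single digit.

5

Partial digits right→left: 2 5 7 7 8 6 9 9 6 2 8 8 0 3
Double every second digit counting from the check-digit position (so the 1st, 3rd, 5th, ... of the partial from the right).
  doubled (with −9 where >9): 4 5 7 9 3 7 0 → sum 35
  kept as-is: 5 7 6 9 2 8 3 → sum 40
Total = 35 + 40 = 75.
Check digit = (10 − (75 mod 10)) mod 10 = 5.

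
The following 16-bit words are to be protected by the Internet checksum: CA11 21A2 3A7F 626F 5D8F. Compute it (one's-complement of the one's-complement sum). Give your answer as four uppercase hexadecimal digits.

One's-complement addition (fold any carry out of bit 15 back into bit 0):
  0xCA11 + 0x21A2 = 0x0EBB3
  0xEBB3 + 0x3A7F = 0x12632 → wrap carry → 0x2633
  0x2633 + 0x626F = 0x088A2
  0x88A2 + 0x5D8F = 0x0E631
One's-complement sum = 0xE631.
Checksum = ~0xE631 & 0xFFFF = 0x19CE.

19CE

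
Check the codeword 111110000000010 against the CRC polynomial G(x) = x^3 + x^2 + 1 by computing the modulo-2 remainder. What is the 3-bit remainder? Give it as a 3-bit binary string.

Modulo-2 division of 111110000000010 by 1101:
  pos 0: 1111 XOR 1101 = 0010
  pos 2: 1010 XOR 1101 = 0111
  pos 3: 1110 XOR 1101 = 0011
  pos 5: 1100 XOR 1101 = 0001
  pos 8: 1000 XOR 1101 = 0101
  pos 9: 1010 XOR 1101 = 0111
  pos 10: 1111 XOR 1101 = 0010
Remainder = 100 (nonzero — an error is detected).

100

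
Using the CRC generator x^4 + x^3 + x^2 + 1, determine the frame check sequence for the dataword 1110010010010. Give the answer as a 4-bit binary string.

Append 4 zeros: 11100100100100000. Divide by 11101 (XOR where the leading bit is 1):
  pos 0: 11100 XOR 11101 = 00001
  pos 4: 11001 XOR 11101 = 00100
  pos 6: 10000 XOR 11101 = 01101
  pos 7: 11011 XOR 11101 = 00110
  pos 9: 11000 XOR 11101 = 00101
  pos 11: 10100 XOR 11101 = 01001
  pos 12: 10010 XOR 11101 = 01111
Remainder (last 4 bits) = 1111. This is the CRC / FCS.

1111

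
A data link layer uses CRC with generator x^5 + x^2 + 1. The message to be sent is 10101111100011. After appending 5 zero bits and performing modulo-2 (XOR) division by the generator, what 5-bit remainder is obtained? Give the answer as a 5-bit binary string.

01110

Append 5 zeros: 1010111110001100000. Divide by 100101 (XOR where the leading bit is 1):
  pos 0: 101011 XOR 100101 = 001110
  pos 2: 111011 XOR 100101 = 011110
  pos 3: 111101 XOR 100101 = 011000
  pos 4: 110000 XOR 100101 = 010101
  pos 5: 101010 XOR 100101 = 001111
  pos 7: 111101 XOR 100101 = 011000
  pos 8: 110001 XOR 100101 = 010100
  pos 9: 101000 XOR 100101 = 001101
  pos 11: 110100 XOR 100101 = 010001
  pos 12: 100010 XOR 100101 = 000111
Remainder (last 5 bits) = 01110. This is the CRC / FCS.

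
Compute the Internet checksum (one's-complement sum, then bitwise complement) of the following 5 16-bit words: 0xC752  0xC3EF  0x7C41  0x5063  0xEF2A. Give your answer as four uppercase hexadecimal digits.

One's-complement addition (fold any carry out of bit 15 back into bit 0):
  0xC752 + 0xC3EF = 0x18B41 → wrap carry → 0x8B42
  0x8B42 + 0x7C41 = 0x10783 → wrap carry → 0x0784
  0x0784 + 0x5063 = 0x057E7
  0x57E7 + 0xEF2A = 0x14711 → wrap carry → 0x4712
One's-complement sum = 0x4712.
Checksum = ~0x4712 & 0xFFFF = 0xB8ED.

B8ED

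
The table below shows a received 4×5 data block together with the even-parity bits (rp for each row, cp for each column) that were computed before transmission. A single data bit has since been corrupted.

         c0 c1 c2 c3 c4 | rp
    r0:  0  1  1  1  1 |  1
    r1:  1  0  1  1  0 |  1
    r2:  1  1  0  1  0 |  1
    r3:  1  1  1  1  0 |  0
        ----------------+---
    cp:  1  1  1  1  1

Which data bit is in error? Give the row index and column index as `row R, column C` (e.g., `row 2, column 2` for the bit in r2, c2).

Recompute each row's even parity and compare to rp:
  r0: data parity 0, sent rp 1 → mismatch
  r1: data parity 1, sent rp 1 → ok
  r2: data parity 1, sent rp 1 → ok
  r3: data parity 0, sent rp 0 → ok
Recompute each column's even parity and compare to cp:
  c0: data parity 1, sent cp 1 → ok
  c1: data parity 1, sent cp 1 → ok
  c2: data parity 1, sent cp 1 → ok
  c3: data parity 0, sent cp 1 → mismatch
  c4: data parity 1, sent cp 1 → ok
Exactly one row (r0) and one column (c3) fail → the flipped bit is at their intersection.

row 0, column 3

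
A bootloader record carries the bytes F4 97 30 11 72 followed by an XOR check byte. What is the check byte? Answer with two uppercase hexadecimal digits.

XOR the bytes together:
  start with 0xF4
  0xF4 ⊕ 0x97 = 0x63
  0x63 ⊕ 0x30 = 0x53
  0x53 ⊕ 0x11 = 0x42
  0x42 ⊕ 0x72 = 0x30

30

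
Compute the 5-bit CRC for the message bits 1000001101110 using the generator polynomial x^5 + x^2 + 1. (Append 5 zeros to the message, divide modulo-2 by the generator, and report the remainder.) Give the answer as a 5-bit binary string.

10110

Append 5 zeros: 100000110111000000. Divide by 100101 (XOR where the leading bit is 1):
  pos 0: 100000 XOR 100101 = 000101
  pos 3: 101110 XOR 100101 = 001011
  pos 5: 101111 XOR 100101 = 001010
  pos 7: 101010 XOR 100101 = 001111
  pos 9: 111100 XOR 100101 = 011001
  pos 10: 110010 XOR 100101 = 010111
  pos 11: 101110 XOR 100101 = 001011
Remainder (last 5 bits) = 10110. This is the CRC / FCS.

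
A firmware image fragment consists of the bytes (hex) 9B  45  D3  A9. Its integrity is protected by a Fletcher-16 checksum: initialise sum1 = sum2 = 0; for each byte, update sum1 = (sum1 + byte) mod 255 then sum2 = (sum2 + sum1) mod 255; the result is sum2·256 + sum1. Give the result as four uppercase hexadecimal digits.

8F5E

Running sums (mod 255):
  after byte 0 (9B): sum1=155, sum2=155
  after byte 1 (45): sum1=224, sum2=124
  after byte 2 (D3): sum1=180, sum2=49
  after byte 3 (A9): sum1=94, sum2=143
Checksum = sum2·256 + sum1 = 143·256 + 94 = 36702 = 0x8F5E.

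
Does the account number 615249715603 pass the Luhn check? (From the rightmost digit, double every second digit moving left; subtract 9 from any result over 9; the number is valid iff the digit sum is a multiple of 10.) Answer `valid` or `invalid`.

valid

From the right, keep odd positions and double even positions (subtract 9 from any doubled value over 9):
  doubled (positions 2,4,...): 0 1 5 8 1 3 → sum 18
  kept (positions 1,3,...): 3 6 1 9 2 1 → sum 22
Total = 40.
40 mod 10 = 0, so the number is valid.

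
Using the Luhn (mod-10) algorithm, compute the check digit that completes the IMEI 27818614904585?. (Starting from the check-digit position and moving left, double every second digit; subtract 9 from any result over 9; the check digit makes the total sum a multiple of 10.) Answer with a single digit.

Partial digits right→left: 5 8 5 4 0 9 4 1 6 8 1 8 7 2
Double every second digit counting from the check-digit position (so the 1st, 3rd, 5th, ... of the partial from the right).
  doubled (with −9 where >9): 1 1 0 8 3 2 5 → sum 20
  kept as-is: 8 4 9 1 8 8 2 → sum 40
Total = 20 + 40 = 60.
Check digit = (10 − (60 mod 10)) mod 10 = 0.

0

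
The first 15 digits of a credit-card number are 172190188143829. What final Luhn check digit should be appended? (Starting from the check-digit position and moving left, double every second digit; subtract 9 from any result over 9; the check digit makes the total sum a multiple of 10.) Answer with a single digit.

0

Partial digits right→left: 9 2 8 3 4 1 8 8 1 0 9 1 2 7 1
Double every second digit counting from the check-digit position (so the 1st, 3rd, 5th, ... of the partial from the right).
  doubled (with −9 where >9): 9 7 8 7 2 9 4 2 → sum 48
  kept as-is: 2 3 1 8 0 1 7 → sum 22
Total = 48 + 22 = 70.
Check digit = (10 − (70 mod 10)) mod 10 = 0.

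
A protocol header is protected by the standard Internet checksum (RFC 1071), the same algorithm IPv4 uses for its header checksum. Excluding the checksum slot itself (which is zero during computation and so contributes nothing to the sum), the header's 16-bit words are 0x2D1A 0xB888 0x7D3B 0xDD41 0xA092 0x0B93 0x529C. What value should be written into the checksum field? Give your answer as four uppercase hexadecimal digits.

C11D

One's-complement addition (fold any carry out of bit 15 back into bit 0):
  0x2D1A + 0xB888 = 0x0E5A2
  0xE5A2 + 0x7D3B = 0x162DD → wrap carry → 0x62DE
  0x62DE + 0xDD41 = 0x1401F → wrap carry → 0x4020
  0x4020 + 0xA092 = 0x0E0B2
  0xE0B2 + 0x0B93 = 0x0EC45
  0xEC45 + 0x529C = 0x13EE1 → wrap carry → 0x3EE2
One's-complement sum = 0x3EE2.
Checksum = ~0x3EE2 & 0xFFFF = 0xC11D.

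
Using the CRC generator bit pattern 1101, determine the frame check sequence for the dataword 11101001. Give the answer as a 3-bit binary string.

000

Append 3 zeros: 11101001000. Divide by 1101 (XOR where the leading bit is 1):
  pos 0: 1110 XOR 1101 = 0011
  pos 2: 1110 XOR 1101 = 0011
  pos 4: 1101 XOR 1101 = 0000
Remainder (last 3 bits) = 000. This is the CRC / FCS.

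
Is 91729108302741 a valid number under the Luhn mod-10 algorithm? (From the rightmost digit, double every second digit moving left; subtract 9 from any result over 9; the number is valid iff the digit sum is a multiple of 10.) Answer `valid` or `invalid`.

invalid

From the right, keep odd positions and double even positions (subtract 9 from any doubled value over 9):
  doubled (positions 2,4,...): 8 4 6 0 9 5 9 → sum 41
  kept (positions 1,3,...): 1 7 0 8 1 2 1 → sum 20
Total = 61.
61 mod 10 = 1, so the number is invalid.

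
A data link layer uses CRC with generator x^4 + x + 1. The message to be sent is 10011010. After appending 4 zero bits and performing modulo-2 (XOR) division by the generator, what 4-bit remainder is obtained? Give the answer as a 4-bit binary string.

Append 4 zeros: 100110100000. Divide by 10011 (XOR where the leading bit is 1):
  pos 0: 10011 XOR 10011 = 00000
  pos 6: 10000 XOR 10011 = 00011
Remainder (last 4 bits) = 0110. This is the CRC / FCS.

0110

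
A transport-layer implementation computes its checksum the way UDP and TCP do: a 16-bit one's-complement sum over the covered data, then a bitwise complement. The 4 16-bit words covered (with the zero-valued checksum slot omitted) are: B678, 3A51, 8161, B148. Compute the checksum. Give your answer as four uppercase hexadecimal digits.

One's-complement addition (fold any carry out of bit 15 back into bit 0):
  0xB678 + 0x3A51 = 0x0F0C9
  0xF0C9 + 0x8161 = 0x1722A → wrap carry → 0x722B
  0x722B + 0xB148 = 0x12373 → wrap carry → 0x2374
One's-complement sum = 0x2374.
Checksum = ~0x2374 & 0xFFFF = 0xDC8B.

DC8B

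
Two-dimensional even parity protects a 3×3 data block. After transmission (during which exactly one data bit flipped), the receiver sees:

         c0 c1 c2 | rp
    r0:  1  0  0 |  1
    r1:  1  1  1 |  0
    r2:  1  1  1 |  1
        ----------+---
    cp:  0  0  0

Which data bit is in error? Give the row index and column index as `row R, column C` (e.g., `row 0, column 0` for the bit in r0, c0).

Recompute each row's even parity and compare to rp:
  r0: data parity 1, sent rp 1 → ok
  r1: data parity 1, sent rp 0 → mismatch
  r2: data parity 1, sent rp 1 → ok
Recompute each column's even parity and compare to cp:
  c0: data parity 1, sent cp 0 → mismatch
  c1: data parity 0, sent cp 0 → ok
  c2: data parity 0, sent cp 0 → ok
Exactly one row (r1) and one column (c0) fail → the flipped bit is at their intersection.

row 1, column 0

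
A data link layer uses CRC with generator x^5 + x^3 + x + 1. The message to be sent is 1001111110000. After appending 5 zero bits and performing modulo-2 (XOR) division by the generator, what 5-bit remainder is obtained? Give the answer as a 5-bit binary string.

10110

Append 5 zeros: 100111111000000000. Divide by 101011 (XOR where the leading bit is 1):
  pos 0: 100111 XOR 101011 = 001100
  pos 2: 110011 XOR 101011 = 011000
  pos 3: 110001 XOR 101011 = 011010
  pos 4: 110100 XOR 101011 = 011111
  pos 5: 111110 XOR 101011 = 010101
  pos 6: 101010 XOR 101011 = 000001
  pos 11: 100000 XOR 101011 = 001011
Remainder (last 5 bits) = 10110. This is the CRC / FCS.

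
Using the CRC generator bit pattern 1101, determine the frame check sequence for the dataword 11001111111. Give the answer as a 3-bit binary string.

101

Append 3 zeros: 11001111111000. Divide by 1101 (XOR where the leading bit is 1):
  pos 0: 1100 XOR 1101 = 0001
  pos 3: 1111 XOR 1101 = 0010
  pos 5: 1011 XOR 1101 = 0110
  pos 6: 1101 XOR 1101 = 0000
  pos 10: 1000 XOR 1101 = 0101
Remainder (last 3 bits) = 101. This is the CRC / FCS.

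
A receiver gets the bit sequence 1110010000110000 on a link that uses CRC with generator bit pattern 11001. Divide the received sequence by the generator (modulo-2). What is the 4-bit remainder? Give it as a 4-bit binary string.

Modulo-2 division of 1110010000110000 by 11001:
  pos 0: 11100 XOR 11001 = 00101
  pos 2: 10110 XOR 11001 = 01111
  pos 3: 11110 XOR 11001 = 00111
  pos 5: 11100 XOR 11001 = 00101
  pos 7: 10111 XOR 11001 = 01110
  pos 8: 11100 XOR 11001 = 00101
  pos 10: 10100 XOR 11001 = 01101
  pos 11: 11010 XOR 11001 = 00011
Remainder = 0011 (nonzero — an error is detected).

0011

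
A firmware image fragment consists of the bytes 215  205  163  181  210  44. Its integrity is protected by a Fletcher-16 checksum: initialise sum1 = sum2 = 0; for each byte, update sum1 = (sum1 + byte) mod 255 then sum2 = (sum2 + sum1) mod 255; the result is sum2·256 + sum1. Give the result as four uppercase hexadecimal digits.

95FD

Running sums (mod 255):
  after byte 0 (215): sum1=215, sum2=215
  after byte 1 (205): sum1=165, sum2=125
  after byte 2 (163): sum1=73, sum2=198
  after byte 3 (181): sum1=254, sum2=197
  after byte 4 (210): sum1=209, sum2=151
  after byte 5 (44): sum1=253, sum2=149
Checksum = sum2·256 + sum1 = 149·256 + 253 = 38397 = 0x95FD.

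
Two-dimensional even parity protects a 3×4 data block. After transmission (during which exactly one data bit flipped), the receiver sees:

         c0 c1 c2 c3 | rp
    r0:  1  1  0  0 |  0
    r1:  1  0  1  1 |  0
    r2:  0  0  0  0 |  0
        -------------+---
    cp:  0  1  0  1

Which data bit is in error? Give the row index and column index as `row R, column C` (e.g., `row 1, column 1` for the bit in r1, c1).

row 1, column 2

Recompute each row's even parity and compare to rp:
  r0: data parity 0, sent rp 0 → ok
  r1: data parity 1, sent rp 0 → mismatch
  r2: data parity 0, sent rp 0 → ok
Recompute each column's even parity and compare to cp:
  c0: data parity 0, sent cp 0 → ok
  c1: data parity 1, sent cp 1 → ok
  c2: data parity 1, sent cp 0 → mismatch
  c3: data parity 1, sent cp 1 → ok
Exactly one row (r1) and one column (c2) fail → the flipped bit is at their intersection.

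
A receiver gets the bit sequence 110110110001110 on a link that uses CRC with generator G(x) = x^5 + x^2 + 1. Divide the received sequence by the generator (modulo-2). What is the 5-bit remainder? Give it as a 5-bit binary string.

Modulo-2 division of 110110110001110 by 100101:
  pos 0: 110110 XOR 100101 = 010011
  pos 1: 100111 XOR 100101 = 000010
  pos 5: 101000 XOR 100101 = 001101
  pos 7: 110111 XOR 100101 = 010010
  pos 8: 100101 XOR 100101 = 000000
Remainder = 00000 (zero — the frame passes the CRC check).

00000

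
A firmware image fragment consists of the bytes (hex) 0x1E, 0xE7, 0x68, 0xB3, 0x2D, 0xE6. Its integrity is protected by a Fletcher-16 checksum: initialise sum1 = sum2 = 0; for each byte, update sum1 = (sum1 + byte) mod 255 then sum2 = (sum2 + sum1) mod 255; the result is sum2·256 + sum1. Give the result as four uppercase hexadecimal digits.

3A36

Running sums (mod 255):
  after byte 0 (0x1E): sum1=30, sum2=30
  after byte 1 (0xE7): sum1=6, sum2=36
  after byte 2 (0x68): sum1=110, sum2=146
  after byte 3 (0xB3): sum1=34, sum2=180
  after byte 4 (0x2D): sum1=79, sum2=4
  after byte 5 (0xE6): sum1=54, sum2=58
Checksum = sum2·256 + sum1 = 58·256 + 54 = 14902 = 0x3A36.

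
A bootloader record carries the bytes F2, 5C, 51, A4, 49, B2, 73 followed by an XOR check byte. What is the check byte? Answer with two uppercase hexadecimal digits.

D3

XOR the bytes together:
  start with 0xF2
  0xF2 ⊕ 0x5C = 0xAE
  0xAE ⊕ 0x51 = 0xFF
  0xFF ⊕ 0xA4 = 0x5B
  0x5B ⊕ 0x49 = 0x12
  0x12 ⊕ 0xB2 = 0xA0
  0xA0 ⊕ 0x73 = 0xD3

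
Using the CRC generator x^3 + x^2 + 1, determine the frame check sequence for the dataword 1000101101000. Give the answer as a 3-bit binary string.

Append 3 zeros: 1000101101000000. Divide by 1101 (XOR where the leading bit is 1):
  pos 0: 1000 XOR 1101 = 0101
  pos 1: 1011 XOR 1101 = 0110
  pos 2: 1100 XOR 1101 = 0001
  pos 5: 1110 XOR 1101 = 0011
  pos 7: 1110 XOR 1101 = 0011
  pos 9: 1100 XOR 1101 = 0001
  pos 12: 1000 XOR 1101 = 0101
Remainder (last 3 bits) = 101. This is the CRC / FCS.

101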